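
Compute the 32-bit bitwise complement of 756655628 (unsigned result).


~0b101101000110011010011000001100 = 0b11010010111001100101100111110011 = 3538311667 (32-bit unsigned)

3538311667


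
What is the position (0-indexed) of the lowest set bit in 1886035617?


0b1110000011010101001111010100001. Lowest set bit at position 0

0


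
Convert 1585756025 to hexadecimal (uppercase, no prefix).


1585756025 = 5E84B779 hex

5E84B779


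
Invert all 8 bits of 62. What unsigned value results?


62 ^ 255 = 193

193


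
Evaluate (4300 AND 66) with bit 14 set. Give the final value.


Step 1: 4300 & 66 = 64
Step 2: 64 | (1 << 14) = 64 | 16384 = 16448

16448


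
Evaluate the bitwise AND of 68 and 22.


0b1000100 & 0b10110 = 0b100 = 4

4


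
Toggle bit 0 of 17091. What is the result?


17091 ^ (1 << 0) = 17091 ^ 1 = 17090

17090


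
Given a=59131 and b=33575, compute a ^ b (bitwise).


59131 ^ 33575 = 26076

26076


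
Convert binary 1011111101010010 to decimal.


1011111101010010 in decimal = 48978

48978


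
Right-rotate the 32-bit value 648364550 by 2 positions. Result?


Rotate 0b100110101001010100001000000110 right by 2 (32-bit) = 0b10001001101010010101000010000001 = 2309574785

2309574785


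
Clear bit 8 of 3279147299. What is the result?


3279147299 & ~(1 << 8) = 3279147043

3279147043


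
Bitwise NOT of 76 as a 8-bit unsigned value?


~0b1001100 = 0b10110011 = 179 (8-bit unsigned)

179


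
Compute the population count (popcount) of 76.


0b1001100 has 3 set bits

3


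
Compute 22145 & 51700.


0b101011010000001 & 0b1100100111110100 = 0b100000010000000 = 16512

16512


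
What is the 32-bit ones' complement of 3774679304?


3774679304 ^ 4294967295 = 520287991

520287991


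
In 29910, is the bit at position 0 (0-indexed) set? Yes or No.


0b111010011010110, bit 0 = 0. No

No


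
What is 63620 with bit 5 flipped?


63620 ^ (1 << 5) = 63620 ^ 32 = 63652

63652


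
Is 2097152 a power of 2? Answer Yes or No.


0b1000000000000000000000. Only one bit set => Yes

Yes


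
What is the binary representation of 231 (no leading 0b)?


231 = 11100111 in binary

11100111


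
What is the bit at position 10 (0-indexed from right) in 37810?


0b1001001110110010, position 10 = 0

0


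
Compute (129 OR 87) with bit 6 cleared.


Step 1: 129 | 87 = 215
Step 2: 215 & ~(1 << 6) = 151

151


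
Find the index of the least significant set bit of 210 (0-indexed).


0b11010010. Lowest set bit at position 1

1


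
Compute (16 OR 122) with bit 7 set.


Step 1: 16 | 122 = 122
Step 2: 122 | (1 << 7) = 122 | 128 = 250

250


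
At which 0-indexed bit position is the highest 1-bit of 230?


0b11100110. Highest set bit at position 7

7


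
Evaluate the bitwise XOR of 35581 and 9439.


0b1000101011111101 ^ 0b10010011011111 = 0b1010111000100010 = 44578

44578


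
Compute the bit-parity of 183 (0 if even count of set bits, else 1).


0b10110111 has 6 ones => parity 0

0


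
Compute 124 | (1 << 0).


124 | (1 << 0) = 124 | 1 = 125

125


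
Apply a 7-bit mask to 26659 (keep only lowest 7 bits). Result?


26659 & 127 = 35

35


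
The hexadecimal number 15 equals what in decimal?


15 hex = 21 decimal

21


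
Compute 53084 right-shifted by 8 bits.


0b1100111101011100 >> 8 = 0b11001111 = 207

207


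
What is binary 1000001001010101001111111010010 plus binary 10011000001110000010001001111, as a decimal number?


1000001001010101001111111010010 + 10011000001110000010001001111 = 1010100001100011010010000100001 = 1412539425

1412539425


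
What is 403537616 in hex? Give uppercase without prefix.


403537616 = 180D7ED0 hex

180D7ED0


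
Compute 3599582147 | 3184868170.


0b11010110100011010100001111000011 | 0b10111101110101010011101101001010 = 0b11111111110111010111101111001011 = 4292705227

4292705227


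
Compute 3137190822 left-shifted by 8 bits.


0b10111010111111011011101110100110 << 8 = 0b1011101011111101101110111010011000000000 = 803120850432

803120850432


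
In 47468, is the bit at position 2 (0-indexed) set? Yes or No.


0b1011100101101100, bit 2 = 1. Yes

Yes


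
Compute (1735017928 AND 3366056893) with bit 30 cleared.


Step 1: 1735017928 & 3366056893 = 1075855752
Step 2: 1075855752 & ~(1 << 30) = 2113928

2113928


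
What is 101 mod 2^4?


101 & 15 = 5

5


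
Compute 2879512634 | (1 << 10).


2879512634 | (1 << 10) = 2879512634 | 1024 = 2879513658

2879513658


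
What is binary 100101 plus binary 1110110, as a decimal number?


100101 + 1110110 = 10011011 = 155

155


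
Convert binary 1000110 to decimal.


1000110 in decimal = 70

70


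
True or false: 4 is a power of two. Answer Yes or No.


0b100. Only one bit set => Yes

Yes


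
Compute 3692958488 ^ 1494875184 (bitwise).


0b11011100000111100001001100011000 ^ 0b1011001000110011111110000110000 = 0b10000101000001111110111100101000 = 2231889704

2231889704


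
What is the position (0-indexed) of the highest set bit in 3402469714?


0b11001010110011011001000101010010. Highest set bit at position 31

31


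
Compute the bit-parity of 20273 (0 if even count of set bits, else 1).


0b100111100110001 has 8 ones => parity 0

0


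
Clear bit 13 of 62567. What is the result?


62567 & ~(1 << 13) = 54375

54375


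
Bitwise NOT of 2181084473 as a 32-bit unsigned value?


~0b10000010000000001011010100111001 = 0b1111101111111110100101011000110 = 2113882822 (32-bit unsigned)

2113882822


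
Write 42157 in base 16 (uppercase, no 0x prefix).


42157 = A4AD hex

A4AD


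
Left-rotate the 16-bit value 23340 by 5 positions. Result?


Rotate 0b101101100101100 left by 5 (16-bit) = 0b110010110001011 = 25995

25995


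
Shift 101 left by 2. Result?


0b1100101 << 2 = 0b110010100 = 404

404


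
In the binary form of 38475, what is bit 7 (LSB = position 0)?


0b1001011001001011, position 7 = 0

0


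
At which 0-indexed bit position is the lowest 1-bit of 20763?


0b101000100011011. Lowest set bit at position 0

0


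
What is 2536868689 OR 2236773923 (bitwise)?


0b10010111001101011000101101010001 | 0b10000101010100100111011000100011 = 0b10010111011101111111111101110011 = 2541223795

2541223795


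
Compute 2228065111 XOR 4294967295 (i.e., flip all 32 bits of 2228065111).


2228065111 ^ 4294967295 = 2066902184

2066902184


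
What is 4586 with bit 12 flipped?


4586 ^ (1 << 12) = 4586 ^ 4096 = 490

490


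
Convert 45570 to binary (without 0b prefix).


45570 = 1011001000000010 in binary

1011001000000010


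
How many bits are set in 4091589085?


0b11110011111000001011000111011101 has 19 set bits

19


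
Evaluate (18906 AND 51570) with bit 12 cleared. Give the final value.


Step 1: 18906 & 51570 = 18770
Step 2: 18770 & ~(1 << 12) = 18770

18770


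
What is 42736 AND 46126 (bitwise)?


0b1010011011110000 & 0b1011010000101110 = 0b1010010000100000 = 42016

42016


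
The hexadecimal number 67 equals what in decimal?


67 hex = 103 decimal

103


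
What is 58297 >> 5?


0b1110001110111001 >> 5 = 0b11100011101 = 1821

1821


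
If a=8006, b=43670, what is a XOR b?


8006 ^ 43670 = 46544

46544


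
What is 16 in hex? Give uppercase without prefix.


16 = 10 hex

10


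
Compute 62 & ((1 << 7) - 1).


62 & 127 = 62

62


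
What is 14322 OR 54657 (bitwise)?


0b11011111110010 | 0b1101010110000001 = 0b1111011111110011 = 63475

63475


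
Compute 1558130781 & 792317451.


0b1011100110111110011000001011101 & 0b101111001110011100111000001011 = 0b1100000110010000000000001001 = 202965001

202965001


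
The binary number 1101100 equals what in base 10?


1101100 in decimal = 108

108


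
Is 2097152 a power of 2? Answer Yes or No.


0b1000000000000000000000. Only one bit set => Yes

Yes


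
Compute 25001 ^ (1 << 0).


25001 ^ (1 << 0) = 25001 ^ 1 = 25000

25000


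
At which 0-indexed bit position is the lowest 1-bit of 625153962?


0b100101010000110001011110101010. Lowest set bit at position 1

1


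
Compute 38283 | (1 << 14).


38283 | (1 << 14) = 38283 | 16384 = 54667

54667


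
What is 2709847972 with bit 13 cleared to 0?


2709847972 & ~(1 << 13) = 2709839780

2709839780


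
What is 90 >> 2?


0b1011010 >> 2 = 0b10110 = 22

22


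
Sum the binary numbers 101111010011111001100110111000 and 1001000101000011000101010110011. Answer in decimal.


101111010011111001100110111000 + 1001000101000011000101010110011 = 1110111111100010010010001101011 = 2012292203

2012292203


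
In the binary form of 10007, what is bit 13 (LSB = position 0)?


0b10011100010111, position 13 = 1

1


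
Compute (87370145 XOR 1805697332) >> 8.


Step 1: 87370145 ^ 1805697332 = 1855318165
Step 2: 1855318165 >> 8 = 7247336

7247336


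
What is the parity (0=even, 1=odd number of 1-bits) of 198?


0b11000110 has 4 ones => parity 0

0


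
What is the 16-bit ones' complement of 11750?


11750 ^ 65535 = 53785

53785


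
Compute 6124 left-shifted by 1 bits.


0b1011111101100 << 1 = 0b10111111011000 = 12248

12248


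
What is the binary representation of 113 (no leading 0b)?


113 = 1110001 in binary

1110001


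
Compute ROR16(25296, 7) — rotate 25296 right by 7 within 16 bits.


Rotate 0b110001011010000 right by 7 (16-bit) = 0b1010000011000101 = 41157

41157


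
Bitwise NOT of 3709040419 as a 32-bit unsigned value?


~0b11011101000100110111011100100011 = 0b100010111011001000100011011100 = 585926876 (32-bit unsigned)

585926876


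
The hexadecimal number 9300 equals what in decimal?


9300 hex = 37632 decimal

37632


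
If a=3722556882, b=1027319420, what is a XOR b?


3722556882 ^ 1027319420 = 3772388270

3772388270


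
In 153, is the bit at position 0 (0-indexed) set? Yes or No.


0b10011001, bit 0 = 1. Yes

Yes


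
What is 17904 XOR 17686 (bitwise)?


0b100010111110000 ^ 0b100010100010110 = 0b11100110 = 230

230


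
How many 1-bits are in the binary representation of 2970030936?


0b10110001000001110001001101011000 has 13 set bits

13


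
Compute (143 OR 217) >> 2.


Step 1: 143 | 217 = 223
Step 2: 223 >> 2 = 55

55


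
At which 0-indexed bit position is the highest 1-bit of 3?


0b11. Highest set bit at position 1

1


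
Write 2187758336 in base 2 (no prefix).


2187758336 = 10000010011001101000101100000000 in binary

10000010011001101000101100000000


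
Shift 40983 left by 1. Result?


0b1010000000010111 << 1 = 0b10100000000101110 = 81966

81966


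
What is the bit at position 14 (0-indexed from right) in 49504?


0b1100000101100000, position 14 = 1

1


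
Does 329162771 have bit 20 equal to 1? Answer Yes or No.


0b10011100111101010000000010011, bit 20 = 1. Yes

Yes


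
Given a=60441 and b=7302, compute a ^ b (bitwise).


60441 ^ 7302 = 61599

61599


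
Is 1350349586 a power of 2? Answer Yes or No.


0b1010000011111001011001100010010. Multiple bits set => No

No


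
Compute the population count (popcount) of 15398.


0b11110000100110 has 7 set bits

7


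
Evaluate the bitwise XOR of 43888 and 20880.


0b1010101101110000 ^ 0b101000110010000 = 0b1111101011100000 = 64224

64224


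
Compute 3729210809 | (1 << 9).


3729210809 | (1 << 9) = 3729210809 | 512 = 3729211321

3729211321


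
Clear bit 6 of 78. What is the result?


78 & ~(1 << 6) = 14

14


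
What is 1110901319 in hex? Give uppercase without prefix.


1110901319 = 42370247 hex

42370247


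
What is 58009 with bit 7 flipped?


58009 ^ (1 << 7) = 58009 ^ 128 = 57881

57881


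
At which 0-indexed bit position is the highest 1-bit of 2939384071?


0b10101111001100110111000100000111. Highest set bit at position 31

31


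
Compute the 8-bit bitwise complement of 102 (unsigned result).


~0b1100110 = 0b10011001 = 153 (8-bit unsigned)

153


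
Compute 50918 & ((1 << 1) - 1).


50918 & 1 = 0

0


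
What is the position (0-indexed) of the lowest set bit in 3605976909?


0b11010110111011101101011101001101. Lowest set bit at position 0

0


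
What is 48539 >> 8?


0b1011110110011011 >> 8 = 0b10111101 = 189

189


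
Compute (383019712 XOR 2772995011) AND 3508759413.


Step 1: 383019712 ^ 2772995011 = 3013402883
Step 2: 3013402883 & 3508759413 = 2432721153

2432721153


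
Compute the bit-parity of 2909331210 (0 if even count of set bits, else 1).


0b10101101011010001101111100001010 has 17 ones => parity 1

1


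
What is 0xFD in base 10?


FD hex = 253 decimal

253


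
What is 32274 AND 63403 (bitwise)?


0b111111000010010 & 0b1111011110101011 = 0b111011000000010 = 30210

30210


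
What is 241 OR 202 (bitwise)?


0b11110001 | 0b11001010 = 0b11111011 = 251

251


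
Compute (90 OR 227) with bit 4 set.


Step 1: 90 | 227 = 251
Step 2: 251 | (1 << 4) = 251 | 16 = 251

251


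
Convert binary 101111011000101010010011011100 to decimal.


101111011000101010010011011100 in decimal = 794993884

794993884


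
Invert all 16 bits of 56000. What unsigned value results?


56000 ^ 65535 = 9535

9535


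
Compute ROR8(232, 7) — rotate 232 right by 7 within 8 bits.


Rotate 0b11101000 right by 7 (8-bit) = 0b11010001 = 209

209


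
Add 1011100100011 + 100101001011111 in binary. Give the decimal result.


1011100100011 + 100101001011111 = 110000110000010 = 24962

24962


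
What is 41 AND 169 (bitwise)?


0b101001 & 0b10101001 = 0b101001 = 41

41


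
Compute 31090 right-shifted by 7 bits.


0b111100101110010 >> 7 = 0b11110010 = 242

242


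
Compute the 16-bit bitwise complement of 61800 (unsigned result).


~0b1111000101101000 = 0b111010010111 = 3735 (16-bit unsigned)

3735


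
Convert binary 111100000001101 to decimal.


111100000001101 in decimal = 30733

30733


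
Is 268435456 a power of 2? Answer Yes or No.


0b10000000000000000000000000000. Only one bit set => Yes

Yes


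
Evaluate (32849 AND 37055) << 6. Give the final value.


Step 1: 32849 & 37055 = 32785
Step 2: 32785 << 6 = 2098240

2098240


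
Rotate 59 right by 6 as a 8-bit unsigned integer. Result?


Rotate 0b111011 right by 6 (8-bit) = 0b11101100 = 236

236


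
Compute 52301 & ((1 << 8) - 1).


52301 & 255 = 77

77


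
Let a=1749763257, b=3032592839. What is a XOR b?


1749763257 ^ 3032592839 = 3700094334

3700094334


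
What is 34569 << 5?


0b1000011100001001 << 5 = 0b100001110000100100000 = 1106208

1106208


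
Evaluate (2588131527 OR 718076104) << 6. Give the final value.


Step 1: 2588131527 | 718076104 = 3134191823
Step 2: 3134191823 << 6 = 200588276672

200588276672


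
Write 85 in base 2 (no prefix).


85 = 1010101 in binary

1010101


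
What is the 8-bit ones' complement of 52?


52 ^ 255 = 203

203


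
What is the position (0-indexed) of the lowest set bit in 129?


0b10000001. Lowest set bit at position 0

0


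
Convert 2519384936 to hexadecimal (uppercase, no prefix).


2519384936 = 962AC368 hex

962AC368


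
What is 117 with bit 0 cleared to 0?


117 & ~(1 << 0) = 116

116


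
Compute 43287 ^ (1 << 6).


43287 ^ (1 << 6) = 43287 ^ 64 = 43351

43351


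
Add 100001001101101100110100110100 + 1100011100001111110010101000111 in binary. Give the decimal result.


100001001101101100110100110100 + 1100011100001111110010101000111 = 10000100101111101011001001111011 = 2227090043

2227090043


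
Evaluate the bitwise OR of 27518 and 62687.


0b110101101111110 | 0b1111010011011111 = 0b1111111111111111 = 65535

65535


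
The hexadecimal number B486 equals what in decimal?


B486 hex = 46214 decimal

46214


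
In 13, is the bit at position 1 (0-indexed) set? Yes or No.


0b1101, bit 1 = 0. No

No


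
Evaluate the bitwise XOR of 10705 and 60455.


0b10100111010001 ^ 0b1110110000100111 = 0b1100010111110110 = 50678

50678


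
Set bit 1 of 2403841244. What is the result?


2403841244 | (1 << 1) = 2403841244 | 2 = 2403841246

2403841246


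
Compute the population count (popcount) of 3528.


0b110111001000 has 6 set bits

6


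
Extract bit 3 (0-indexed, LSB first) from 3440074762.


0b11001101000010110110000000001010, position 3 = 1

1


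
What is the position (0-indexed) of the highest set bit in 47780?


0b1011101010100100. Highest set bit at position 15

15


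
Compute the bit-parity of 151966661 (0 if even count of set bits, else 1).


0b1001000011101101001111000101 has 14 ones => parity 0

0


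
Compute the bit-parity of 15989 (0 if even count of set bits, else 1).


0b11111001110101 has 10 ones => parity 0

0


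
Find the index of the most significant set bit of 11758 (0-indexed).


0b10110111101110. Highest set bit at position 13

13


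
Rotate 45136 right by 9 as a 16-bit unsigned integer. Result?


Rotate 0b1011000001010000 right by 9 (16-bit) = 0b10100001011000 = 10328

10328


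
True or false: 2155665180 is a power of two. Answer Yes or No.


0b10000000011111001101011100011100. Multiple bits set => No

No


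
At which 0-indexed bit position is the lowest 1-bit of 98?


0b1100010. Lowest set bit at position 1

1


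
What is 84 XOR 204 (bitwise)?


0b1010100 ^ 0b11001100 = 0b10011000 = 152

152


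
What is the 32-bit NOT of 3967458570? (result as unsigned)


~0b11101100011110101001110100001010 = 0b10011100001010110001011110101 = 327508725 (32-bit unsigned)

327508725


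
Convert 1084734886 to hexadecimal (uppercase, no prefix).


1084734886 = 40A7BDA6 hex

40A7BDA6


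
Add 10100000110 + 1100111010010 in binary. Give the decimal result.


10100000110 + 1100111010010 = 1111011011000 = 7896

7896


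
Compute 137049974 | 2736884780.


0b1000001010110011011101110110 | 0b10100011001000011000110000101100 = 0b10101011001010111011111101111110 = 2871771006

2871771006


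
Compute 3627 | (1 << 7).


3627 | (1 << 7) = 3627 | 128 = 3755

3755


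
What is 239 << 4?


0b11101111 << 4 = 0b111011110000 = 3824

3824


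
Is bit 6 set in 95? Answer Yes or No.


0b1011111, bit 6 = 1. Yes

Yes


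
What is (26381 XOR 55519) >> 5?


Step 1: 26381 ^ 55519 = 49106
Step 2: 49106 >> 5 = 1534

1534


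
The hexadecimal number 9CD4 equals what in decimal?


9CD4 hex = 40148 decimal

40148


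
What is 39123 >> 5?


0b1001100011010011 >> 5 = 0b10011000110 = 1222

1222


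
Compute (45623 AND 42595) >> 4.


Step 1: 45623 & 42595 = 41507
Step 2: 41507 >> 4 = 2594

2594


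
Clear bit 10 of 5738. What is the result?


5738 & ~(1 << 10) = 4714

4714


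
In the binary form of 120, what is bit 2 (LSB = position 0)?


0b1111000, position 2 = 0

0


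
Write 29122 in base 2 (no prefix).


29122 = 111000111000010 in binary

111000111000010


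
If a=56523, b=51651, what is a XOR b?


56523 ^ 51651 = 5384

5384


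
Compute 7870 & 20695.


0b1111010111110 & 0b101000011010111 = 0b1000010010110 = 4246

4246


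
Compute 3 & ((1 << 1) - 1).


3 & 1 = 1

1


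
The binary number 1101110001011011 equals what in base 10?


1101110001011011 in decimal = 56411

56411


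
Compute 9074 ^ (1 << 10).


9074 ^ (1 << 10) = 9074 ^ 1024 = 10098

10098


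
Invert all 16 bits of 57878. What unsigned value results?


57878 ^ 65535 = 7657

7657


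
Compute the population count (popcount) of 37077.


0b1001000011010101 has 7 set bits

7


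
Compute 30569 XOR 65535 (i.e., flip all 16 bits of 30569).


30569 ^ 65535 = 34966

34966


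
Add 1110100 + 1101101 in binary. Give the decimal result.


1110100 + 1101101 = 11100001 = 225

225


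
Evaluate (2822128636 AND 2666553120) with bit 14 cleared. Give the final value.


Step 1: 2822128636 & 2666553120 = 2284864288
Step 2: 2284864288 & ~(1 << 14) = 2284847904

2284847904


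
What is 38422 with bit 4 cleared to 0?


38422 & ~(1 << 4) = 38406

38406


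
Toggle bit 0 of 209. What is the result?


209 ^ (1 << 0) = 209 ^ 1 = 208

208


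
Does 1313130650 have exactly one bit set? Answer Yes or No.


0b1001110010001001100100010011010. Multiple bits set => No

No


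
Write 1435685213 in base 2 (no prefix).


1435685213 = 1010101100100101101000101011101 in binary

1010101100100101101000101011101


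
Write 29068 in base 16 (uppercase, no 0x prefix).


29068 = 718C hex

718C


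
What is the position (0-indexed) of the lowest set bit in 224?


0b11100000. Lowest set bit at position 5

5


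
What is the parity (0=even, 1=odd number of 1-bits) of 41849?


0b1010001101111001 has 9 ones => parity 1

1


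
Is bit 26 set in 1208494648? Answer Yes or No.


0b1001000000010000010101000111000, bit 26 = 0. No

No


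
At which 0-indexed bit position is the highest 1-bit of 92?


0b1011100. Highest set bit at position 6

6


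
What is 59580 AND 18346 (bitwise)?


0b1110100010111100 & 0b100011110101010 = 0b100000010101000 = 16552

16552


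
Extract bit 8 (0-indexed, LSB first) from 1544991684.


0b1011100000101101011001111000100, position 8 = 1

1


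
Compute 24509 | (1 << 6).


24509 | (1 << 6) = 24509 | 64 = 24573

24573


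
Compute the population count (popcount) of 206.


0b11001110 has 5 set bits

5


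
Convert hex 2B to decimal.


2B hex = 43 decimal

43


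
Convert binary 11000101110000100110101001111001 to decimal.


11000101110000100110101001111001 in decimal = 3317852793

3317852793


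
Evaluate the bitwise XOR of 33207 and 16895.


0b1000000110110111 ^ 0b100000111111111 = 0b1100000001001000 = 49224

49224


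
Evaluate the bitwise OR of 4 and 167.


0b100 | 0b10100111 = 0b10100111 = 167

167


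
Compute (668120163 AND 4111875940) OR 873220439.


Step 1: 668120163 & 4111875940 = 621950048
Step 2: 621950048 | 873220439 = 891190647

891190647


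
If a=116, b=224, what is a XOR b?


116 ^ 224 = 148

148


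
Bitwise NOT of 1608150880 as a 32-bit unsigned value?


~0b1011111110110100110111101100000 = 0b10100000001001011001000010011111 = 2686816415 (32-bit unsigned)

2686816415


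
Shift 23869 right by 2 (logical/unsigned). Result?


0b101110100111101 >> 2 = 0b1011101001111 = 5967

5967


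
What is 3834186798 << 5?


0b11100100100010010000110000101110 << 5 = 0b1110010010001001000011000010111000000 = 122693977536

122693977536


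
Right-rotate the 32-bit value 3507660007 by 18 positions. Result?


Rotate 0b11010001000100101010010011100111 right by 18 (32-bit) = 0b10101001001110011111010001000100 = 2839147588

2839147588


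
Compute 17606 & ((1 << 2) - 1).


17606 & 3 = 2

2


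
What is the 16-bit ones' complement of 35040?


35040 ^ 65535 = 30495

30495


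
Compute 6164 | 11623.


0b1100000010100 | 0b10110101100111 = 0b11110101110111 = 15735

15735


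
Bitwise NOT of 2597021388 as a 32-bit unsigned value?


~0b10011010110010110110011011001100 = 0b1100101001101001001100100110011 = 1697945907 (32-bit unsigned)

1697945907


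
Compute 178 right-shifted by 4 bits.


0b10110010 >> 4 = 0b1011 = 11

11


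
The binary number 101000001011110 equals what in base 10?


101000001011110 in decimal = 20574

20574


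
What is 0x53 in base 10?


53 hex = 83 decimal

83


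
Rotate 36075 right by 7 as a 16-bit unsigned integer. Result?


Rotate 0b1000110011101011 right by 7 (16-bit) = 0b1101011100011001 = 55065

55065


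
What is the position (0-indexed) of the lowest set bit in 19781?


0b100110101000101. Lowest set bit at position 0

0


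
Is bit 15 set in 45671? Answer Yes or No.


0b1011001001100111, bit 15 = 1. Yes

Yes


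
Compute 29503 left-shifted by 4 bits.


0b111001100111111 << 4 = 0b1110011001111110000 = 472048

472048


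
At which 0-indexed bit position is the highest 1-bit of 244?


0b11110100. Highest set bit at position 7

7


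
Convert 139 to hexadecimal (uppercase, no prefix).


139 = 8B hex

8B


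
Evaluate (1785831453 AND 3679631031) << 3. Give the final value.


Step 1: 1785831453 & 3679631031 = 1246797845
Step 2: 1246797845 << 3 = 9974382760

9974382760


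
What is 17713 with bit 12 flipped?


17713 ^ (1 << 12) = 17713 ^ 4096 = 21809

21809


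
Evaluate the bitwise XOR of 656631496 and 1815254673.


0b100111001000110110011011001000 ^ 0b1101100001100101001011010010001 = 0b1001011000100011111000001011001 = 1259466841

1259466841


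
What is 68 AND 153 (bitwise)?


0b1000100 & 0b10011001 = 0b0 = 0

0


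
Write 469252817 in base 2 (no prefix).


469252817 = 11011111110000011101011010001 in binary

11011111110000011101011010001


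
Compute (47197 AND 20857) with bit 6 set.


Step 1: 47197 & 20857 = 4185
Step 2: 4185 | (1 << 6) = 4185 | 64 = 4185

4185


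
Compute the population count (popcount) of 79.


0b1001111 has 5 set bits

5


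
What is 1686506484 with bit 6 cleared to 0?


1686506484 & ~(1 << 6) = 1686506420

1686506420


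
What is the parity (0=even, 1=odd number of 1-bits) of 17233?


0b100001101010001 has 6 ones => parity 0

0


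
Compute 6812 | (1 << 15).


6812 | (1 << 15) = 6812 | 32768 = 39580

39580


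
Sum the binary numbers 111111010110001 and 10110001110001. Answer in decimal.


111111010110001 + 10110001110001 = 1010101100100010 = 43810

43810


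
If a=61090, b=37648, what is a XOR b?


61090 ^ 37648 = 32178

32178


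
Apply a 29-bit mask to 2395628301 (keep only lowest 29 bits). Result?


2395628301 & 536870911 = 248144653

248144653


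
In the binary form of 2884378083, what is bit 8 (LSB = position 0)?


0b10101011111011000001110111100011, position 8 = 1

1


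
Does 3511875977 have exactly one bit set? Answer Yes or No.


0b11010001010100101111100110001001. Multiple bits set => No

No


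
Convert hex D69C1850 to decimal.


D69C1850 hex = 3600554064 decimal

3600554064


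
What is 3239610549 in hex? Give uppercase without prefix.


3239610549 = C11888B5 hex

C11888B5


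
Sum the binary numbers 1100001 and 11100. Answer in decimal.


1100001 + 11100 = 1111101 = 125

125


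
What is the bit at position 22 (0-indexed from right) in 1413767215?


0b1010100010001000110000000101111, position 22 = 1

1


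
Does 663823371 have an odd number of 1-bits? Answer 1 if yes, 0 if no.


0b100111100100010010010000001011 has 12 ones => parity 0

0


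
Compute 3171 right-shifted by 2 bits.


0b110001100011 >> 2 = 0b1100011000 = 792

792


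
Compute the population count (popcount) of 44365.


0b1010110101001101 has 9 set bits

9


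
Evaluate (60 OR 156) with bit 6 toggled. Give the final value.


Step 1: 60 | 156 = 188
Step 2: 188 ^ (1 << 6) = 188 ^ 64 = 252

252


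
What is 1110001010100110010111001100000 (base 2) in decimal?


1110001010100110010111001100000 in decimal = 1901276768

1901276768


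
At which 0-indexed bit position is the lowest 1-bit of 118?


0b1110110. Lowest set bit at position 1

1


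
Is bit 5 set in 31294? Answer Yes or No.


0b111101000111110, bit 5 = 1. Yes

Yes


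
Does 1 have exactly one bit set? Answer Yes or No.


0b1. Only one bit set => Yes

Yes


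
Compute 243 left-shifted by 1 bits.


0b11110011 << 1 = 0b111100110 = 486

486


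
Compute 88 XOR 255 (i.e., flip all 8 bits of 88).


88 ^ 255 = 167

167


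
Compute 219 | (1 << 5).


219 | (1 << 5) = 219 | 32 = 251

251


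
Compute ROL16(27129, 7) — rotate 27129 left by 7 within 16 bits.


Rotate 0b110100111111001 left by 7 (16-bit) = 0b1111110010110100 = 64692

64692


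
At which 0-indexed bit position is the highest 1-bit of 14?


0b1110. Highest set bit at position 3

3


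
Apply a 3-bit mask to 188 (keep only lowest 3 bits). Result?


188 & 7 = 4

4


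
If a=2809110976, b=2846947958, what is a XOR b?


2809110976 ^ 2846947958 = 249519030

249519030


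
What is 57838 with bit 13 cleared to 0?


57838 & ~(1 << 13) = 49646

49646


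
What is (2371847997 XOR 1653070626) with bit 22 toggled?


Step 1: 2371847997 ^ 1653070626 = 4023933983
Step 2: 4023933983 ^ (1 << 22) = 4023933983 ^ 4194304 = 4019739679

4019739679


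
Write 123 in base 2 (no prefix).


123 = 1111011 in binary

1111011


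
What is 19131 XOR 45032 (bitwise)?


0b100101010111011 ^ 0b1010111111101000 = 0b1110010101010011 = 58707

58707


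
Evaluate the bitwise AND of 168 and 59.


0b10101000 & 0b111011 = 0b101000 = 40

40


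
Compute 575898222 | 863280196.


0b100010010100111000001001101110 | 0b110011011101001001110001000100 = 0b110011011101111001111001101110 = 863477358

863477358


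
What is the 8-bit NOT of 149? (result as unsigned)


~0b10010101 = 0b1101010 = 106 (8-bit unsigned)

106


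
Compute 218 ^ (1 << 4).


218 ^ (1 << 4) = 218 ^ 16 = 202

202


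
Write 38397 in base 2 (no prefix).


38397 = 1001010111111101 in binary

1001010111111101


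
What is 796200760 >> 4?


0b101111011101010000111100111000 >> 4 = 0b10111101110101000011110011 = 49762547

49762547


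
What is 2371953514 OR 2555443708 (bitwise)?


0b10001101011000010010001101101010 | 0b10011000010100001111100111111100 = 0b10011101011100011111101111111110 = 2641492990

2641492990


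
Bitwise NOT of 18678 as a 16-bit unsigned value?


~0b100100011110110 = 0b1011011100001001 = 46857 (16-bit unsigned)

46857


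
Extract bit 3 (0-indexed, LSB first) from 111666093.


0b110101001111110001110101101, position 3 = 1

1


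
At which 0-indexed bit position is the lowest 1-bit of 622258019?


0b100101000101101110011101100011. Lowest set bit at position 0

0


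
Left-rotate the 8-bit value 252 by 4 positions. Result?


Rotate 0b11111100 left by 4 (8-bit) = 0b11001111 = 207

207


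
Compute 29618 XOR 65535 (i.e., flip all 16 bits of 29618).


29618 ^ 65535 = 35917

35917


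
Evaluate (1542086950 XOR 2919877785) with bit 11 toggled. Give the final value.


Step 1: 1542086950 ^ 2919877785 = 4125339071
Step 2: 4125339071 ^ (1 << 11) = 4125339071 ^ 2048 = 4125337023

4125337023


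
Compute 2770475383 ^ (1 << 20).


2770475383 ^ (1 << 20) = 2770475383 ^ 1048576 = 2771523959

2771523959


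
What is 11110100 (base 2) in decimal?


11110100 in decimal = 244

244


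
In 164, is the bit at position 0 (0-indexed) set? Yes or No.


0b10100100, bit 0 = 0. No

No


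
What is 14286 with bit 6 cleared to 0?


14286 & ~(1 << 6) = 14222

14222


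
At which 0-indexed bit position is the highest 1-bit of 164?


0b10100100. Highest set bit at position 7

7


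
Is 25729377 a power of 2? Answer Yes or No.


0b1100010001001100101100001. Multiple bits set => No

No


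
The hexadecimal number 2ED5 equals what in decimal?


2ED5 hex = 11989 decimal

11989


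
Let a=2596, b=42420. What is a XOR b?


2596 ^ 42420 = 44944

44944


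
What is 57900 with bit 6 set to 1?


57900 | (1 << 6) = 57900 | 64 = 57964

57964


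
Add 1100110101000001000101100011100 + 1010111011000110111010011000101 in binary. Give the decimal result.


1100110101000001000101100011100 + 1010111011000110111010011000101 = 10111110000000111111111111100001 = 3187933153

3187933153


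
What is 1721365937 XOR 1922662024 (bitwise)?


0b1100110100110011111010110110001 ^ 0b1110010100110010111111010001000 = 0b10100000000001000101100111001 = 335579961

335579961


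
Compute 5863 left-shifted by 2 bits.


0b1011011100111 << 2 = 0b101101110011100 = 23452

23452


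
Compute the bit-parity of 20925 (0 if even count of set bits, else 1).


0b101000110111101 has 9 ones => parity 1

1


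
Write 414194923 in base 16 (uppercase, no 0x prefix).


414194923 = 18B01CEB hex

18B01CEB


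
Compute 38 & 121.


0b100110 & 0b1111001 = 0b100000 = 32

32


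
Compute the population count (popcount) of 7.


0b111 has 3 set bits

3


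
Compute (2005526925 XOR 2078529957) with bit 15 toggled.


Step 1: 2005526925 ^ 2078529957 = 208285736
Step 2: 208285736 ^ (1 << 15) = 208285736 ^ 32768 = 208318504

208318504


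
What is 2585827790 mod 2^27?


2585827790 & 134217727 = 35690958

35690958


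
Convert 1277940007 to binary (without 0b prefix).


1277940007 = 1001100001010111101000100100111 in binary

1001100001010111101000100100111


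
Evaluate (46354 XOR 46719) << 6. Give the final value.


Step 1: 46354 ^ 46719 = 877
Step 2: 877 << 6 = 56128

56128


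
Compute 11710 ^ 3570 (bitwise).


0b10110110111110 ^ 0b110111110010 = 0b10000001001100 = 8268

8268


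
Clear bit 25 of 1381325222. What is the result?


1381325222 & ~(1 << 25) = 1347770790

1347770790


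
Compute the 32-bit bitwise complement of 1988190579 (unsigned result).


~0b1110110100000010110000101110011 = 0b10001001011111101001111010001100 = 2306776716 (32-bit unsigned)

2306776716


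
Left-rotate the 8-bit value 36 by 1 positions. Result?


Rotate 0b100100 left by 1 (8-bit) = 0b1001000 = 72

72


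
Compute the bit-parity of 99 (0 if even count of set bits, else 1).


0b1100011 has 4 ones => parity 0

0


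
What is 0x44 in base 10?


44 hex = 68 decimal

68


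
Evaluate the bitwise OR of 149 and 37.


0b10010101 | 0b100101 = 0b10110101 = 181

181


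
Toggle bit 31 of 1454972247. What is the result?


1454972247 ^ (1 << 31) = 1454972247 ^ 2147483648 = 3602455895

3602455895


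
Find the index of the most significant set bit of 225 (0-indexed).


0b11100001. Highest set bit at position 7

7


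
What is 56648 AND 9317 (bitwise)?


0b1101110101001000 & 0b10010001100101 = 0b10001000000 = 1088

1088


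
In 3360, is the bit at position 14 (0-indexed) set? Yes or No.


0b110100100000, bit 14 = 0. No

No


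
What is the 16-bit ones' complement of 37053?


37053 ^ 65535 = 28482

28482


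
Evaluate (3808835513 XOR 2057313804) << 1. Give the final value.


Step 1: 3808835513 ^ 2057313804 = 2577803701
Step 2: 2577803701 << 1 = 5155607402

5155607402


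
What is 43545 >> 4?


0b1010101000011001 >> 4 = 0b101010100001 = 2721

2721


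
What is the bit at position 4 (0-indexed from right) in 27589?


0b110101111000101, position 4 = 0

0


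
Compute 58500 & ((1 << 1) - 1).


58500 & 1 = 0

0


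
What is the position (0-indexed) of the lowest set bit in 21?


0b10101. Lowest set bit at position 0

0


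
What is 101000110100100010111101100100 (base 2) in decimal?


101000110100100010111101100100 in decimal = 684863332

684863332


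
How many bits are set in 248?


0b11111000 has 5 set bits

5


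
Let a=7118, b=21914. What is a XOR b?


7118 ^ 21914 = 20052

20052


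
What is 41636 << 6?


0b1010001010100100 << 6 = 0b1010001010100100000000 = 2664704

2664704


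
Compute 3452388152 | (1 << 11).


3452388152 | (1 << 11) = 3452388152 | 2048 = 3452390200

3452390200


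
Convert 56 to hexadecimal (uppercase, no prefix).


56 = 38 hex

38


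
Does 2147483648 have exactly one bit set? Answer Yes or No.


0b10000000000000000000000000000000. Only one bit set => Yes

Yes


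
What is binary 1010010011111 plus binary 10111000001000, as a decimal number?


1010010011111 + 10111000001000 = 100001010100111 = 17063

17063


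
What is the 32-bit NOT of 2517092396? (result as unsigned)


~0b10010110000001111100100000101100 = 0b1101001111110000011011111010011 = 1777874899 (32-bit unsigned)

1777874899


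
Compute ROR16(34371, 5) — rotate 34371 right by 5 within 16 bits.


Rotate 0b1000011001000011 right by 5 (16-bit) = 0b1110000110010 = 7218

7218


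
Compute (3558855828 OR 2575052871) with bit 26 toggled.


Step 1: 3558855828 | 2575052871 = 3716150487
Step 2: 3716150487 ^ (1 << 26) = 3716150487 ^ 67108864 = 3649041623

3649041623


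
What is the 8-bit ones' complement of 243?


243 ^ 255 = 12

12


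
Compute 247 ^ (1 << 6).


247 ^ (1 << 6) = 247 ^ 64 = 183

183


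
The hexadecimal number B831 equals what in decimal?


B831 hex = 47153 decimal

47153


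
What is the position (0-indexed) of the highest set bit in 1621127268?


0b1100000101000000111000001100100. Highest set bit at position 30

30


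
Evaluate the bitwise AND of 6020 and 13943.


0b1011110000100 & 0b11011001110111 = 0b1011000000100 = 5636

5636


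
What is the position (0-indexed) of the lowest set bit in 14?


0b1110. Lowest set bit at position 1

1


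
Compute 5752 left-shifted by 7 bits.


0b1011001111000 << 7 = 0b10110011110000000000 = 736256

736256


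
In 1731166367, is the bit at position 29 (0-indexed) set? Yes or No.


0b1100111001011111000000010011111, bit 29 = 1. Yes

Yes


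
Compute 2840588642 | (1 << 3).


2840588642 | (1 << 3) = 2840588642 | 8 = 2840588650

2840588650


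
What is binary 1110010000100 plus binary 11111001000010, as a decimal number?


1110010000100 + 11111001000010 = 101101011000110 = 23238

23238


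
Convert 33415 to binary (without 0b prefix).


33415 = 1000001010000111 in binary

1000001010000111


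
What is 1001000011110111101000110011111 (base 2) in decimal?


1001000011110111101000110011111 in decimal = 1216074143

1216074143


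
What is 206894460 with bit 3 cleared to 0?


206894460 & ~(1 << 3) = 206894452

206894452


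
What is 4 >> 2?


0b100 >> 2 = 0b1 = 1

1


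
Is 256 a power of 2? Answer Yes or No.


0b100000000. Only one bit set => Yes

Yes


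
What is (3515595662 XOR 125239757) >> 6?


Step 1: 3515595662 ^ 125239757 = 3606886979
Step 2: 3606886979 >> 6 = 56357609

56357609


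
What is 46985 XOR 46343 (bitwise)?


0b1011011110001001 ^ 0b1011010100000111 = 0b1010001110 = 654

654


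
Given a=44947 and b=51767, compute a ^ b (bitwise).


44947 ^ 51767 = 26020

26020


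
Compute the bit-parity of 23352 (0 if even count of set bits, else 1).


0b101101100111000 has 8 ones => parity 0

0


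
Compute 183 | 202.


0b10110111 | 0b11001010 = 0b11111111 = 255

255


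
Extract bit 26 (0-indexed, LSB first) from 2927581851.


0b10101110011111110101101010011011, position 26 = 1

1


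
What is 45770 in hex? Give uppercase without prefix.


45770 = B2CA hex

B2CA


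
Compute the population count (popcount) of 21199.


0b101001011001111 has 9 set bits

9


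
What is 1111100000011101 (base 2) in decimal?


1111100000011101 in decimal = 63517

63517
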